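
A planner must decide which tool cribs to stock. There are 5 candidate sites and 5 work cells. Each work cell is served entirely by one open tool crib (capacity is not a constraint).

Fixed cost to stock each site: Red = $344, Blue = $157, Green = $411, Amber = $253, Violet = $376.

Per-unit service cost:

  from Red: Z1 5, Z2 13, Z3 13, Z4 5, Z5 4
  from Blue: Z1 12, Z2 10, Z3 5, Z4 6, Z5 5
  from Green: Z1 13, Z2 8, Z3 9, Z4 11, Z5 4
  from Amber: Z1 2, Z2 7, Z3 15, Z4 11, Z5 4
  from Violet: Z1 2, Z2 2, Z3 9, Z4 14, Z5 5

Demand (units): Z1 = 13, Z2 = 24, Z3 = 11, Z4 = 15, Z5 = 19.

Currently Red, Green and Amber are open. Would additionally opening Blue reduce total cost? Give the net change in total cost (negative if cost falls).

Current service cost with {Red, Green, Amber}: 444.
Adding Blue: each work cell re-picks its cheapest; new service cost 400, saving 44.
Extra fixed cost: 157. Net change = 157 − 44 = 113.
(Totals: 1452 → 1565.)

No — net change +113 (cost rises by 113).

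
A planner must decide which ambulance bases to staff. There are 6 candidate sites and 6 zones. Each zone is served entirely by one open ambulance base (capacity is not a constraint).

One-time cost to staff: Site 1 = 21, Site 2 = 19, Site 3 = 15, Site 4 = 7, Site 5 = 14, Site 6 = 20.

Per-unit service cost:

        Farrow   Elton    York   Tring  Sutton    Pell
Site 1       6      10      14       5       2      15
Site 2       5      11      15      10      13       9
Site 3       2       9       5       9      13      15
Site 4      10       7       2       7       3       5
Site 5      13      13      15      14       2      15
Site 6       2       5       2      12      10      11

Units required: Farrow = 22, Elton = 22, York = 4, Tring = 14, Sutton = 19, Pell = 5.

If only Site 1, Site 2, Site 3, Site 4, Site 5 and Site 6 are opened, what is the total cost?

Total cost: 391

Each zone is assigned to its cheapest site among the open ones.
{Site 1, Site 2, Site 3, Site 4, Site 5, Site 6}: Farrow→Site 3 2·22=44, Elton→Site 6 5·22=110, York→Site 4 2·4=8, Tring→Site 1 5·14=70, Sutton→Site 1 2·19=38, Pell→Site 4 5·5=25. Service 295; fixed 96; total 391.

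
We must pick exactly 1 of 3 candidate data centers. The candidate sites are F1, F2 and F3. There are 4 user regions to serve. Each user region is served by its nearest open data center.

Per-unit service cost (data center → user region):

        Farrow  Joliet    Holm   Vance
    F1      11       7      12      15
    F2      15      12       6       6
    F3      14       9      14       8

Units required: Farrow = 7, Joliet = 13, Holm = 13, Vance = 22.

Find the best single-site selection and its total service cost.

With exactly 1 open, each user region uses its cheapest among the chosen.
{F2}: Farrow→F2 15·7=105, Joliet→F2 12·13=156, Holm→F2 6·13=78, Vance→F2 6·22=132. Service cost 471.
{F3}: service cost 573
{F1}: service cost 654
Among all 3 size-1 choices, {F2} is lowest.

Choose F2 only; total service cost 471.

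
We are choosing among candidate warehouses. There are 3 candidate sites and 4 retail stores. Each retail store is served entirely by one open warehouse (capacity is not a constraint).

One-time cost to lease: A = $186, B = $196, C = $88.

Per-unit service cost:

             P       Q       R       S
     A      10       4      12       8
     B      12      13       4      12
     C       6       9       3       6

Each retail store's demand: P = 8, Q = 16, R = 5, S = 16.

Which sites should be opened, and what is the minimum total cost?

For any fixed open set, each retail store goes to its cheapest open site; total = fixed + service.
{C}: P→C 6·8=48, Q→C 9·16=144, R→C 3·5=15, S→C 6·16=96. Service 303; fixed 88; total 391.
{A, C}: service 223 + fixed 274 = 497
{A}: service 332 + fixed 186 = 518
{A, B, C}: service 223 + fixed 470 = 693
No other subset beats 391.

Open C only; minimum total cost 391.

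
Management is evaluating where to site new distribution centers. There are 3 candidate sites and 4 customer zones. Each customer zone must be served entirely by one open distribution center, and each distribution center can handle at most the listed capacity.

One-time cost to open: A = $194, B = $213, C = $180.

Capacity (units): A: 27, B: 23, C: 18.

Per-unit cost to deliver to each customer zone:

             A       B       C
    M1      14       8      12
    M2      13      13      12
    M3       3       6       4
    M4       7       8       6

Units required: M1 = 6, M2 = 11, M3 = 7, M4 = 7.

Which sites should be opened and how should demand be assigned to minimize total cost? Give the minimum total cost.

Minimum total cost: 648

Open {A, C}: M1→C 12·6=72, M2→C 12·11=132, M3→A 3·7=21, M4→A 7·7=49.
Loads: A carries 14/27, C carries 17/18. Service 274; fixed 374; total 648.
Next best feasible plan costs 652.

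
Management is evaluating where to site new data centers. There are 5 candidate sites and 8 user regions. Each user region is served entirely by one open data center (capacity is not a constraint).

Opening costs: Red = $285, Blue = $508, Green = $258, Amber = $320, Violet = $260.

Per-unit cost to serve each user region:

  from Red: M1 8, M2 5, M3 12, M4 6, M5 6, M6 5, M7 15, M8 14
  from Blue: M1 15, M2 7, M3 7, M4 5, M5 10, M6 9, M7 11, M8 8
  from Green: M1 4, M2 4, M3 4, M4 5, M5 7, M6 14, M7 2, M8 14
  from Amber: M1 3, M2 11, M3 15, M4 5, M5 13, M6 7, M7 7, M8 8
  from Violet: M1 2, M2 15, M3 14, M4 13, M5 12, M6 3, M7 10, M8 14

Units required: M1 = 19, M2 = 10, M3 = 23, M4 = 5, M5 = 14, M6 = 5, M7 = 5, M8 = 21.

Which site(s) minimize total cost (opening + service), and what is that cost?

Open Green only; minimum total cost 963.

For any fixed open set, each user region goes to its cheapest open site; total = fixed + service.
{Green}: M1→Green 4·19=76, M2→Green 4·10=40, M3→Green 4·23=92, M4→Green 5·5=25, M5→Green 7·14=98, M6→Green 14·5=70, M7→Green 2·5=10, M8→Green 14·21=294. Service 705; fixed 258; total 963.
{Green, Amber}: service 525 + fixed 578 = 1103
{Green, Violet}: M1→Violet 2·19=38, M2→Green 4·10=40, M3→Green 4·23=92, M4→Green 5·5=25, M5→Green 7·14=98, M6→Violet 3·5=15, M7→Green 2·5=10, M8→Green 14·21=294. Service 612; fixed 518; total 1130.
{Red, Blue, Green, Amber, Violet}: M1→Violet 2·19=38, M2→Green 4·10=40, M3→Green 4·23=92, M4→Blue 5·5=25, M5→Red 6·14=84, M6→Violet 3·5=15, M7→Green 2·5=10, M8→Blue 8·21=168. Service 472; fixed 1631; total 2103.
No other subset beats 963.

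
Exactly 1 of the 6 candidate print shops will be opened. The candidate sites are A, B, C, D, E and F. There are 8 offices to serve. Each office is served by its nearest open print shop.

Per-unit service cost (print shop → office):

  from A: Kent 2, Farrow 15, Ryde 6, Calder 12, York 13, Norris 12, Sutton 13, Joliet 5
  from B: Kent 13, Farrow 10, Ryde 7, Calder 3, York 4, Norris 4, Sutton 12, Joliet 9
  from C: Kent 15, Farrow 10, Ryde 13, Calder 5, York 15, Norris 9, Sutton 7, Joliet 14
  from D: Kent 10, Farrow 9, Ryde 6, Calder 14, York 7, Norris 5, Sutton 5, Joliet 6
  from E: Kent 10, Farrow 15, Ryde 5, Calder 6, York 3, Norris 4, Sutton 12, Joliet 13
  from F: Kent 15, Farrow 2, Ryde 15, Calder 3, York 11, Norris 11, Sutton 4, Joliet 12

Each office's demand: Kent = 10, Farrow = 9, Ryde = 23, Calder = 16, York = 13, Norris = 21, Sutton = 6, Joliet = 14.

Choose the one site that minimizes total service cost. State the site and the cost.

Choose B only; total service cost 763.

With exactly 1 open, each office uses its cheapest among the chosen.
{B}: Kent→B 13·10=130, Farrow→B 10·9=90, Ryde→B 7·23=161, Calder→B 3·16=48, York→B 4·13=52, Norris→B 4·21=84, Sutton→B 12·6=72, Joliet→B 9·14=126. Service cost 763.
{E}: service cost 823
{D}: service cost 853
Among all 6 size-1 choices, {B} is lowest.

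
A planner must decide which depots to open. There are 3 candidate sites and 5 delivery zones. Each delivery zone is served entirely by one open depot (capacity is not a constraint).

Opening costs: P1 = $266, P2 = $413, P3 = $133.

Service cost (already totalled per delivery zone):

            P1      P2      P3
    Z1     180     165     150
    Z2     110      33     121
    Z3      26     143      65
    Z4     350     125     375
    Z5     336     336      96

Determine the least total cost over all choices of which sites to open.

For any fixed open set, each delivery zone goes to its cheapest open site; total = fixed + service.
{P3}: Z1→P3 150, Z2→P3 121, Z3→P3 65, Z4→P3 375, Z5→P3 96. Service 807; fixed 133; total 940.
{P2, P3}: Z1→P3 150, Z2→P2 33, Z3→P3 65, Z4→P2 125, Z5→P3 96. Service 469; fixed 546; total 1015.
{P1, P3}: service 732 + fixed 399 = 1131
{P1, P2, P3}: service 430 + fixed 812 = 1242
(All 7 nonempty subsets were checked; P3 only is lowest.)

Minimum total cost: 940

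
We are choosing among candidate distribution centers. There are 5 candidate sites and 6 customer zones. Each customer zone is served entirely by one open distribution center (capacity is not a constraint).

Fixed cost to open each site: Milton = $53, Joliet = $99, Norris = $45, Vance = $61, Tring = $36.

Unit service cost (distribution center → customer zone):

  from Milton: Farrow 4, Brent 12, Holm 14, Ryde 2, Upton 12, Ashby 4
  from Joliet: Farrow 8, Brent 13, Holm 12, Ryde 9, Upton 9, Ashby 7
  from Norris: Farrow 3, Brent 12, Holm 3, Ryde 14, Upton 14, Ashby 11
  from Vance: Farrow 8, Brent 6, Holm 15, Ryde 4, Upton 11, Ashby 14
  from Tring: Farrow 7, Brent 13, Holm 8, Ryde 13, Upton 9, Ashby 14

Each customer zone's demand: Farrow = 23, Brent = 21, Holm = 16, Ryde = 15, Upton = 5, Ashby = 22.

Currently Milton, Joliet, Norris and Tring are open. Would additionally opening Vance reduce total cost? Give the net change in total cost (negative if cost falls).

Yes — net change −65 (cost falls by 65).

Current service cost with {Milton, Joliet, Norris, Tring}: 532.
Adding Vance: each customer zone re-picks its cheapest; new service cost 406, saving 126.
Extra fixed cost: 61. Net change = 61 − 126 = -65.
(Totals: 765 → 700.)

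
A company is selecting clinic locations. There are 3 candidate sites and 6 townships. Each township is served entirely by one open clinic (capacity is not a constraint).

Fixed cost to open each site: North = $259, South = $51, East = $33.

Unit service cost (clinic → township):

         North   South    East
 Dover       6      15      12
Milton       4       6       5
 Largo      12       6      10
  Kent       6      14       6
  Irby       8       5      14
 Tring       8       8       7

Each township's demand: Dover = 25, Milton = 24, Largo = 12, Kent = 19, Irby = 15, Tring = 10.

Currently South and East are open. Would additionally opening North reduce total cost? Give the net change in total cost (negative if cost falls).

No — net change +85 (cost rises by 85).

Current service cost with {South, East}: 751.
Adding North: each township re-picks its cheapest; new service cost 577, saving 174.
Extra fixed cost: 259. Net change = 259 − 174 = 85.
(Totals: 835 → 920.)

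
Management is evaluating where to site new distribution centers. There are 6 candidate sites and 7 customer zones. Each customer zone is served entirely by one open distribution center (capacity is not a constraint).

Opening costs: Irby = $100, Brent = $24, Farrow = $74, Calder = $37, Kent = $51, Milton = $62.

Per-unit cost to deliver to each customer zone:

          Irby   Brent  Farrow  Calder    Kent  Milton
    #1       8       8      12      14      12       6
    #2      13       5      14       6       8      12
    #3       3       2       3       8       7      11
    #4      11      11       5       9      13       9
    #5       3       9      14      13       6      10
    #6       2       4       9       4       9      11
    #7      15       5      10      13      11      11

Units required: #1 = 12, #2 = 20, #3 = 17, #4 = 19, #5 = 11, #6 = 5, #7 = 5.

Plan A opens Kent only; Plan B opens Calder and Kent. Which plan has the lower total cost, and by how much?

Plan A: {Kent}: #1→Kent 12·12=144, #2→Kent 8·20=160, #3→Kent 7·17=119, #4→Kent 13·19=247, #5→Kent 6·11=66, #6→Kent 9·5=45, #7→Kent 11·5=55. Service 836; fixed 51; total 887.
Plan B: {Calder, Kent}: #1→Kent 12·12=144, #2→Calder 6·20=120, #3→Kent 7·17=119, #4→Calder 9·19=171, #5→Kent 6·11=66, #6→Calder 4·5=20, #7→Kent 11·5=55. Service 695; fixed 88; total 783.
Difference: |887 − 783| = 104.

Plan B is cheaper by 104.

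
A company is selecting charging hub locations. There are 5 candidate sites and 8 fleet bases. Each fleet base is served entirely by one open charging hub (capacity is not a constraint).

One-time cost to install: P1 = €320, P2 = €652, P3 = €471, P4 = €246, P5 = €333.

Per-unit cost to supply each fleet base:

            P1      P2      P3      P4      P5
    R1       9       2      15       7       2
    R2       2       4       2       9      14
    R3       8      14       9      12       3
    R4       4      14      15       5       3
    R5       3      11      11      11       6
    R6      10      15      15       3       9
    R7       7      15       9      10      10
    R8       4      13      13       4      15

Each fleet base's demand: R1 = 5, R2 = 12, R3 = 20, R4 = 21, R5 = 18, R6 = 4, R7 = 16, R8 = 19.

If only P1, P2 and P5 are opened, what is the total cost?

Each fleet base is assigned to its cheapest site among the open ones.
{P1, P2, P5}: R1→P2 2·5=10, R2→P1 2·12=24, R3→P5 3·20=60, R4→P5 3·21=63, R5→P1 3·18=54, R6→P5 9·4=36, R7→P1 7·16=112, R8→P1 4·19=76. Service 435; fixed 1305; total 1740.

Total cost: 1740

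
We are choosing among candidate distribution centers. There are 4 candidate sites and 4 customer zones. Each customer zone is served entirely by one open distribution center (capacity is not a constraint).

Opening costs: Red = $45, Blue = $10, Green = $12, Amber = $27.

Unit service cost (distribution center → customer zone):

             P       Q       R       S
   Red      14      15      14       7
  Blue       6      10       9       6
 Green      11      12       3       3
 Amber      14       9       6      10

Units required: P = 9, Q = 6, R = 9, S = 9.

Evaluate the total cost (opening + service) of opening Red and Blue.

Each customer zone is assigned to its cheapest site among the open ones.
{Red, Blue}: P→Blue 6·9=54, Q→Blue 10·6=60, R→Blue 9·9=81, S→Blue 6·9=54. Service 249; fixed 55; total 304.

Total cost: 304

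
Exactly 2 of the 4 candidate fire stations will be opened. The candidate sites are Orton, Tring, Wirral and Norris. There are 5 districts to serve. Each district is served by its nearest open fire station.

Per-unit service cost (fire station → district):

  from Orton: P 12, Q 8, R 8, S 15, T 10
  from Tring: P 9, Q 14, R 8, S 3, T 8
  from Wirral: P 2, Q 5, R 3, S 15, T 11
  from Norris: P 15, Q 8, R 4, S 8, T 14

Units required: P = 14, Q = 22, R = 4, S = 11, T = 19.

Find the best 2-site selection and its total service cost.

Choose Tring and Wirral; total service cost 335.

With exactly 2 open, each district uses its cheapest among the chosen.
{Tring, Wirral}: P→Wirral 2·14=28, Q→Wirral 5·22=110, R→Wirral 3·4=12, S→Tring 3·11=33, T→Tring 8·19=152. Service cost 335.
{Wirral, Norris}: service cost 447
{Tring, Norris}: service cost 503
Among all 6 size-2 choices, {Tring, Wirral} is lowest.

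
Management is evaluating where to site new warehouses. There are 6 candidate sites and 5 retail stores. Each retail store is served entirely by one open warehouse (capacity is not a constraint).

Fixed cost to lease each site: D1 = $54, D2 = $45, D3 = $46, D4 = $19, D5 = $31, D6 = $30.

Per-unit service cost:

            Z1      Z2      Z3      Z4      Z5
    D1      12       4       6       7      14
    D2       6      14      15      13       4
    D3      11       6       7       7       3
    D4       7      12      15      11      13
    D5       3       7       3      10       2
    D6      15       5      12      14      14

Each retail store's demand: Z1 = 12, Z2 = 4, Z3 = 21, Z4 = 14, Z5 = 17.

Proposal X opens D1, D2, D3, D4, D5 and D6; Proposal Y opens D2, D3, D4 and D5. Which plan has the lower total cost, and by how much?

Proposal X: {D1, D2, D3, D4, D5, D6}: Z1→D5 3·12=36, Z2→D1 4·4=16, Z3→D5 3·21=63, Z4→D1 7·14=98, Z5→D5 2·17=34. Service 247; fixed 225; total 472.
Proposal Y: {D2, D3, D4, D5}: Z1→D5 3·12=36, Z2→D3 6·4=24, Z3→D5 3·21=63, Z4→D3 7·14=98, Z5→D5 2·17=34. Service 255; fixed 141; total 396.
Difference: |472 − 396| = 76.

Proposal Y is cheaper by 76.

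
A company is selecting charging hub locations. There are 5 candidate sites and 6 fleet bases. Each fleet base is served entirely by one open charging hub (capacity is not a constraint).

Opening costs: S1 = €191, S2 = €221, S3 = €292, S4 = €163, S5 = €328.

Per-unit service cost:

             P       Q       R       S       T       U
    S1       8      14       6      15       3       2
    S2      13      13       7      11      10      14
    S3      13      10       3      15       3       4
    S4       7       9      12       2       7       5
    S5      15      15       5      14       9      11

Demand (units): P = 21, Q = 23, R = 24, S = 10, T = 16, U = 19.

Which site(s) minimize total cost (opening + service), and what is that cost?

For any fixed open set, each fleet base goes to its cheapest open site; total = fixed + service.
{S1, S4}: P→S4 7·21=147, Q→S4 9·23=207, R→S1 6·24=144, S→S4 2·10=20, T→S1 3·16=48, U→S1 2·19=38. Service 604; fixed 354; total 958.
{S3, S4}: service 570 + fixed 455 = 1025
{S4}: P→S4 7·21=147, Q→S4 9·23=207, R→S4 12·24=288, S→S4 2·10=20, T→S4 7·16=112, U→S4 5·19=95. Service 869; fixed 163; total 1032.
{S1, S2, S3, S4, S5}: service 532 + fixed 1195 = 1727
No other subset beats 958.

Open S1 and S4; minimum total cost 958.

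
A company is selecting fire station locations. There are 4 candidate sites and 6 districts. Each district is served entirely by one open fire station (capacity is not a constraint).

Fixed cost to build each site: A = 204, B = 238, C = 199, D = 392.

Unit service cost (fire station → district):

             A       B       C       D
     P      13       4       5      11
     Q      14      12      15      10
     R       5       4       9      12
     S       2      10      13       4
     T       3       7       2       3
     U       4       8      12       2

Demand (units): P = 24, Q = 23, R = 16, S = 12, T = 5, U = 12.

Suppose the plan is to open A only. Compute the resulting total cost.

Total cost: 1005

Each district is assigned to its cheapest site among the open ones.
{A}: P→A 13·24=312, Q→A 14·23=322, R→A 5·16=80, S→A 2·12=24, T→A 3·5=15, U→A 4·12=48. Service 801; fixed 204; total 1005.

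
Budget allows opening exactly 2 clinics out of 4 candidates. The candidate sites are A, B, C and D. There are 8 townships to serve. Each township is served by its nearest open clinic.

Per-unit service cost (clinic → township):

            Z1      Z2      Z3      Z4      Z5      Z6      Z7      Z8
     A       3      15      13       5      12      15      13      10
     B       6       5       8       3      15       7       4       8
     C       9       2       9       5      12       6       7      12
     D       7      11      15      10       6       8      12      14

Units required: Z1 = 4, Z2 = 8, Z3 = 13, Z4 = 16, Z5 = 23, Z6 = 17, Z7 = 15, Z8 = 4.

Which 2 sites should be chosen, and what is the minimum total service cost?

Choose B and D; total service cost 565.

With exactly 2 open, each township uses its cheapest among the chosen.
{B, D}: Z1→B 6·4=24, Z2→B 5·8=40, Z3→B 8·13=104, Z4→B 3·16=48, Z5→D 6·23=138, Z6→B 7·17=119, Z7→B 4·15=60, Z8→B 8·4=32. Service cost 565.
{C, D}: service cost 634
{B, C}: service cost 662
Among all 6 size-2 choices, {B, D} is lowest.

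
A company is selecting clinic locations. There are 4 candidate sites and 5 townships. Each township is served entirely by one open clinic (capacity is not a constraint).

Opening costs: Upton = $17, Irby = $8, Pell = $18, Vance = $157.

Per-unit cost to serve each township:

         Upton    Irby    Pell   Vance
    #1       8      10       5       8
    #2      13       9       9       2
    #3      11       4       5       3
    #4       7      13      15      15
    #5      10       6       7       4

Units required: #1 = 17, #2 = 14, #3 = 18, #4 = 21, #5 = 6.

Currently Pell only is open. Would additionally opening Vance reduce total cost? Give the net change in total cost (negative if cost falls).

Current service cost with {Pell}: 658.
Adding Vance: each township re-picks its cheapest; new service cost 506, saving 152.
Extra fixed cost: 157. Net change = 157 − 152 = 5.
(Totals: 676 → 681.)

No — net change +5 (cost rises by 5).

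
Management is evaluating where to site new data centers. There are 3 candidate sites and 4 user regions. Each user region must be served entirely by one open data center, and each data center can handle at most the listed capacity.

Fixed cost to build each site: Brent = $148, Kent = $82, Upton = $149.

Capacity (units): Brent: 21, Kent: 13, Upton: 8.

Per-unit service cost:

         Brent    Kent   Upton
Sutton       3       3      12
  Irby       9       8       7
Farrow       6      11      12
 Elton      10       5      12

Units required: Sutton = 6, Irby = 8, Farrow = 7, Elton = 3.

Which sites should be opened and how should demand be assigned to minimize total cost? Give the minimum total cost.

Open {Brent, Kent}: Sutton→Brent 3·6=18, Irby→Kent 8·8=64, Farrow→Brent 6·7=42, Elton→Kent 5·3=15.
Loads: Brent carries 13/21, Kent carries 11/13. Service 139; fixed 230; total 369.
Next best feasible plan costs 377.

Minimum total cost: 369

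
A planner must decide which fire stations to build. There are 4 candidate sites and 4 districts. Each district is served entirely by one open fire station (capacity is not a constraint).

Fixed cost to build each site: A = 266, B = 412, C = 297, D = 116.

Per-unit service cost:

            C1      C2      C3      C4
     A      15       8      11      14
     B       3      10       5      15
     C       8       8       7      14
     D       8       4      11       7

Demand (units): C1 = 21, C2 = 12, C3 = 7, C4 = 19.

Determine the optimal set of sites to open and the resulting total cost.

Open D only; minimum total cost 542.

For any fixed open set, each district goes to its cheapest open site; total = fixed + service.
{D}: C1→D 8·21=168, C2→D 4·12=48, C3→D 11·7=77, C4→D 7·19=133. Service 426; fixed 116; total 542.
{B, D}: C1→B 3·21=63, C2→D 4·12=48, C3→B 5·7=35, C4→D 7·19=133. Service 279; fixed 528; total 807.
{A, D}: service 426 + fixed 382 = 808
{A, B, C, D}: service 279 + fixed 1091 = 1370
No other subset beats 542.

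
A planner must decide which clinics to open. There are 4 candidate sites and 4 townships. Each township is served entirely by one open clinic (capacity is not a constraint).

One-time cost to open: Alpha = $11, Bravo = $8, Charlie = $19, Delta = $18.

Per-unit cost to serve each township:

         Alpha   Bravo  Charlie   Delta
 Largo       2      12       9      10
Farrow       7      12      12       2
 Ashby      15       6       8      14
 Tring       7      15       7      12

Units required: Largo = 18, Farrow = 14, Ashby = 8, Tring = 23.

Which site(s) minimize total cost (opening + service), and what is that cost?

For any fixed open set, each township goes to its cheapest open site; total = fixed + service.
{Alpha, Bravo, Delta}: Largo→Alpha 2·18=36, Farrow→Delta 2·14=28, Ashby→Bravo 6·8=48, Tring→Alpha 7·23=161. Service 273; fixed 37; total 310.
{Alpha, Bravo, Charlie, Delta}: service 273 + fixed 56 = 329
{Alpha, Charlie, Delta}: Largo→Alpha 2·18=36, Farrow→Delta 2·14=28, Ashby→Charlie 8·8=64, Tring→Alpha 7·23=161. Service 289; fixed 48; total 337.
{Bravo}: service 777 + fixed 8 = 785
No other subset beats 310.

Open Alpha, Bravo and Delta; minimum total cost 310.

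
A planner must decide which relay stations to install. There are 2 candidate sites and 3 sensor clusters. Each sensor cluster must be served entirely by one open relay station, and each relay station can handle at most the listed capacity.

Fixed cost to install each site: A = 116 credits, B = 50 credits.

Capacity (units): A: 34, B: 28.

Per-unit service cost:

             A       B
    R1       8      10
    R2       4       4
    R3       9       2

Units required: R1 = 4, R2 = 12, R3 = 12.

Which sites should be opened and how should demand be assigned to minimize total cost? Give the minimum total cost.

Minimum total cost: 162

Open {B}: R1→B 10·4=40, R2→B 4·12=48, R3→B 2·12=24.
Loads: B carries 28/28. Service 112; fixed 50; total 162.
Next best feasible plan costs 270.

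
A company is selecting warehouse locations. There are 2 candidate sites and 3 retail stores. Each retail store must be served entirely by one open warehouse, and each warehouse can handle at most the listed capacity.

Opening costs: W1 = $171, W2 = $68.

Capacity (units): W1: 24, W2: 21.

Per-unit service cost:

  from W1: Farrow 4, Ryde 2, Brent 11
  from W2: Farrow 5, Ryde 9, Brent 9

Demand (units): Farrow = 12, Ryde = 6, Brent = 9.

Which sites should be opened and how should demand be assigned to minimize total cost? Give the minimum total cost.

Open {W1, W2}: Farrow→W1 4·12=48, Ryde→W1 2·6=12, Brent→W2 9·9=81.
Loads: W1 carries 18/24, W2 carries 9/21. Service 141; fixed 239; total 380.
Next best feasible plan costs 392.

Minimum total cost: 380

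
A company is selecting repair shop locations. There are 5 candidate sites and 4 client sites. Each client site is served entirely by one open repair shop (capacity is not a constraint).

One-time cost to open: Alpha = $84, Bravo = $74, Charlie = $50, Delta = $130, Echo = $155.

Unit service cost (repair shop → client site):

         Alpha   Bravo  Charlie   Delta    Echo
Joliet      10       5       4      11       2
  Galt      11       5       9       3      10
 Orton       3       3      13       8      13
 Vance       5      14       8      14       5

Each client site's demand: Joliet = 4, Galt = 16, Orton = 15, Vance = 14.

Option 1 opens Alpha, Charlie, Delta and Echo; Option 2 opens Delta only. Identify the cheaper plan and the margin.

Option 1: {Alpha, Charlie, Delta, Echo}: Joliet→Echo 2·4=8, Galt→Delta 3·16=48, Orton→Alpha 3·15=45, Vance→Alpha 5·14=70. Service 171; fixed 419; total 590.
Option 2: {Delta}: Joliet→Delta 11·4=44, Galt→Delta 3·16=48, Orton→Delta 8·15=120, Vance→Delta 14·14=196. Service 408; fixed 130; total 538.
Difference: |590 − 538| = 52.

Option 2 is cheaper by 52.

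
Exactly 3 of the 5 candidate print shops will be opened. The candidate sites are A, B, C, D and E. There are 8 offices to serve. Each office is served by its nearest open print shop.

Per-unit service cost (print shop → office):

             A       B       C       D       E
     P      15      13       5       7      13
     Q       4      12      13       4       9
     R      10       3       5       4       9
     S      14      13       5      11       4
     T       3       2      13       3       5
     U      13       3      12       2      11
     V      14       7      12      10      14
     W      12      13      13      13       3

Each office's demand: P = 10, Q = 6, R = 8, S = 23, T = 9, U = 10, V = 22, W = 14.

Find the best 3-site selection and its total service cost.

With exactly 3 open, each office uses its cheapest among the chosen.
{B, D, E}: P→D 7·10=70, Q→D 4·6=24, R→B 3·8=24, S→E 4·23=92, T→B 2·9=18, U→D 2·10=20, V→B 7·22=154, W→E 3·14=42. Service cost 444.
{B, C, E}: service cost 464
{C, D, E}: service cost 507
Among all 10 size-3 choices, {B, D, E} is lowest.

Choose B, D and E; total service cost 444.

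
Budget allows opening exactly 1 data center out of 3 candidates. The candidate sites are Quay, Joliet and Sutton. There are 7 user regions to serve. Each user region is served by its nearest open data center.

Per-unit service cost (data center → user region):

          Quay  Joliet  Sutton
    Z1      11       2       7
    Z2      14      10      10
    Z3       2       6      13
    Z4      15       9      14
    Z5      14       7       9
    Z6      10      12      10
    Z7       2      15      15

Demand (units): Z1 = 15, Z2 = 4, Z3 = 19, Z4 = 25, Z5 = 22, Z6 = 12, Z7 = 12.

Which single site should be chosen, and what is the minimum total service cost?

With exactly 1 open, each user region uses its cheapest among the chosen.
{Joliet}: Z1→Joliet 2·15=30, Z2→Joliet 10·4=40, Z3→Joliet 6·19=114, Z4→Joliet 9·25=225, Z5→Joliet 7·22=154, Z6→Joliet 12·12=144, Z7→Joliet 15·12=180. Service cost 887.
{Quay}: service cost 1086
{Sutton}: service cost 1240
Among all 3 size-1 choices, {Joliet} is lowest.

Choose Joliet only; total service cost 887.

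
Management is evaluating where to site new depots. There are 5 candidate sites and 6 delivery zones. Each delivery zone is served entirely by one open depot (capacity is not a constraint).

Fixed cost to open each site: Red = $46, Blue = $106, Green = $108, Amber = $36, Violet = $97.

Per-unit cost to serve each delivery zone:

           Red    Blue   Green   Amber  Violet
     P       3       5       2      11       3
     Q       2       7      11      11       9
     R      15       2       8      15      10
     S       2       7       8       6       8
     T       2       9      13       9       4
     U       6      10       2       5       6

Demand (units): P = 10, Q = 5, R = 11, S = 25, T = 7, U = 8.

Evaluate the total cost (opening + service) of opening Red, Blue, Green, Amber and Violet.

Total cost: 525

Each delivery zone is assigned to its cheapest site among the open ones.
{Red, Blue, Green, Amber, Violet}: P→Green 2·10=20, Q→Red 2·5=10, R→Blue 2·11=22, S→Red 2·25=50, T→Red 2·7=14, U→Green 2·8=16. Service 132; fixed 393; total 525.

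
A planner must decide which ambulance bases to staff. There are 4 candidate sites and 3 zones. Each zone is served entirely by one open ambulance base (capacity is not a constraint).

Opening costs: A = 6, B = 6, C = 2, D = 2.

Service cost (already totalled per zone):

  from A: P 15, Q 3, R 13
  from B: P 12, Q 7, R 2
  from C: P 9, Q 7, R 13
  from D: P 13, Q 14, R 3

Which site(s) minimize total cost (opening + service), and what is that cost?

Open C and D; minimum total cost 23.

For any fixed open set, each zone goes to its cheapest open site; total = fixed + service.
{C, D}: P→C 9, Q→C 7, R→D 3. Service 19; fixed 4; total 23.
{A, C, D}: service 15 + fixed 10 = 25
{B, C}: service 18 + fixed 8 = 26
{A, B, C, D}: service 14 + fixed 16 = 30
No other subset beats 23.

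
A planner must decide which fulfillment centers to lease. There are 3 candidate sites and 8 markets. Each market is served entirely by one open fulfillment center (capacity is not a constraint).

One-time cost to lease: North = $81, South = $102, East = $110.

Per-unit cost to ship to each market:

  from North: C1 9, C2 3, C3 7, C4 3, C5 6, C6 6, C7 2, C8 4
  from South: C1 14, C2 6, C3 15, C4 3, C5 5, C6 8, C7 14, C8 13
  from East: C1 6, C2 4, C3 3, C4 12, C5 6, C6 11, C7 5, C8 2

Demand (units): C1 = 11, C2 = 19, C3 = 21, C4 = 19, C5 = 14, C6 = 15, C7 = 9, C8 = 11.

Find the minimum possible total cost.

Minimum total cost: 648

For any fixed open set, each market goes to its cheapest open site; total = fixed + service.
{North, East}: C1→East 6·11=66, C2→North 3·19=57, C3→East 3·21=63, C4→North 3·19=57, C5→North 6·14=84, C6→North 6·15=90, C7→North 2·9=18, C8→East 2·11=22. Service 457; fixed 191; total 648.
{North}: service 596 + fixed 81 = 677
{South, East}: service 519 + fixed 212 = 731
{North, South, East}: service 443 + fixed 293 = 736
No other subset beats 648.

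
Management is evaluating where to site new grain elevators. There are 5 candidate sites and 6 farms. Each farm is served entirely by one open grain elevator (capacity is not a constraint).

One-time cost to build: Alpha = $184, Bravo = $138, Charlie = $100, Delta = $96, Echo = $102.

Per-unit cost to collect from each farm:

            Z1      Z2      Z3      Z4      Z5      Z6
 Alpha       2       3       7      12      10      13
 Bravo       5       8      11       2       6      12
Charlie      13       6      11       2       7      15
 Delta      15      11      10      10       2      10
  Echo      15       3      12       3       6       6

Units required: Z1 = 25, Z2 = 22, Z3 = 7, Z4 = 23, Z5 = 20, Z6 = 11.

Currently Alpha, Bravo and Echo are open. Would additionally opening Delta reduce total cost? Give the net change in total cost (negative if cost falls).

No — net change +16 (cost rises by 16).

Current service cost with {Alpha, Bravo, Echo}: 397.
Adding Delta: each farm re-picks its cheapest; new service cost 317, saving 80.
Extra fixed cost: 96. Net change = 96 − 80 = 16.
(Totals: 821 → 837.)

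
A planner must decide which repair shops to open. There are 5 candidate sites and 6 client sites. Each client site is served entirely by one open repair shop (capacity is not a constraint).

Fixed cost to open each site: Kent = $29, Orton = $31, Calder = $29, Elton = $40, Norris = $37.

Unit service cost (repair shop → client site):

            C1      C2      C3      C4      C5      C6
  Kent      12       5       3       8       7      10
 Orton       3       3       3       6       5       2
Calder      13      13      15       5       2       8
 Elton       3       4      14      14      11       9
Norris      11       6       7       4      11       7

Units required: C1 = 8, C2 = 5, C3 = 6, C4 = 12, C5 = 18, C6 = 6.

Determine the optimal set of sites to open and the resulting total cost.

Open Orton and Calder; minimum total cost 225.

For any fixed open set, each client site goes to its cheapest open site; total = fixed + service.
{Orton, Calder}: C1→Orton 3·8=24, C2→Orton 3·5=15, C3→Orton 3·6=18, C4→Calder 5·12=60, C5→Calder 2·18=36, C6→Orton 2·6=12. Service 165; fixed 60; total 225.
{Orton, Calder, Norris}: service 153 + fixed 97 = 250
{Kent, Orton, Calder}: C1→Orton 3·8=24, C2→Orton 3·5=15, C3→Kent 3·6=18, C4→Calder 5·12=60, C5→Calder 2·18=36, C6→Orton 2·6=12. Service 165; fixed 89; total 254.
{Kent, Orton, Calder, Elton, Norris}: service 153 + fixed 166 = 319
No other subset beats 225.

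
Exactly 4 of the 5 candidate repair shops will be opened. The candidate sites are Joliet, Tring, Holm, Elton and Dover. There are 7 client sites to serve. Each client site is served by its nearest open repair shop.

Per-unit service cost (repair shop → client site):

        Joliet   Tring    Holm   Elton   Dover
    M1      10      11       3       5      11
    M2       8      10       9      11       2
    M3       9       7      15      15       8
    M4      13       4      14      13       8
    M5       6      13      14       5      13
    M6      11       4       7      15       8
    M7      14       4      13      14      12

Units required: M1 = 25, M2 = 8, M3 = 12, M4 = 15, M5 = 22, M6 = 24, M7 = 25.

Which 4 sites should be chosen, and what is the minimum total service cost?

With exactly 4 open, each client site uses its cheapest among the chosen.
{Tring, Holm, Elton, Dover}: M1→Holm 3·25=75, M2→Dover 2·8=16, M3→Tring 7·12=84, M4→Tring 4·15=60, M5→Elton 5·22=110, M6→Tring 4·24=96, M7→Tring 4·25=100. Service cost 541.
{Joliet, Tring, Holm, Dover}: service cost 563
{Joliet, Tring, Holm, Elton}: service cost 589
Among all 5 size-4 choices, {Tring, Holm, Elton, Dover} is lowest.

Choose Tring, Holm, Elton and Dover; total service cost 541.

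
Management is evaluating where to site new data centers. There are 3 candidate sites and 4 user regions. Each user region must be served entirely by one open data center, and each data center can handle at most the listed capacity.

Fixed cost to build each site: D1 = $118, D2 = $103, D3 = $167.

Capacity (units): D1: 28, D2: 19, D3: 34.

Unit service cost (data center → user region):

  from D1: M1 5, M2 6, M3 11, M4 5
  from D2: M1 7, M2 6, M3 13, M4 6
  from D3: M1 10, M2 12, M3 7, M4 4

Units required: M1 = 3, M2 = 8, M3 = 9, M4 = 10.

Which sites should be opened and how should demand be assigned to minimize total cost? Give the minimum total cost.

Minimum total cost: 396

Open {D3}: M1→D3 10·3=30, M2→D3 12·8=96, M3→D3 7·9=63, M4→D3 4·10=40.
Loads: D3 carries 30/34. Service 229; fixed 167; total 396.
Next best feasible plan costs 433.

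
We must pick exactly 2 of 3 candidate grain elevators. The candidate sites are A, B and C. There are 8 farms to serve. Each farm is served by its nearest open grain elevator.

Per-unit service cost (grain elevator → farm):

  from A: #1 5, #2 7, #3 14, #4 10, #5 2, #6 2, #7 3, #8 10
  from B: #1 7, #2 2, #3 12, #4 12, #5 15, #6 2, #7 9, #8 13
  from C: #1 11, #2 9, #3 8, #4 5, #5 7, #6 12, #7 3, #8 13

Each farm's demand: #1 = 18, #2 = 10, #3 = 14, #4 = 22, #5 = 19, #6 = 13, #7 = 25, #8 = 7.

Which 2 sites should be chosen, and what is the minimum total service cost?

Choose A and C; total service cost 591.

With exactly 2 open, each farm uses its cheapest among the chosen.
{A, C}: #1→A 5·18=90, #2→A 7·10=70, #3→C 8·14=112, #4→C 5·22=110, #5→A 2·19=38, #6→A 2·13=26, #7→A 3·25=75, #8→A 10·7=70. Service cost 591.
{B, C}: service cost 693
{A, B}: service cost 707
Among all 3 size-2 choices, {A, C} is lowest.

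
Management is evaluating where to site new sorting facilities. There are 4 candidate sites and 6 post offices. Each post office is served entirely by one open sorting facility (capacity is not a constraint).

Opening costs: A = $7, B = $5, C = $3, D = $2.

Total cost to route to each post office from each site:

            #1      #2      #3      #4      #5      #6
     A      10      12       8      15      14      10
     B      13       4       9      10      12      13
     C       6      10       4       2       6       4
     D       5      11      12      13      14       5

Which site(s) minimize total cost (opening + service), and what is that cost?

For any fixed open set, each post office goes to its cheapest open site; total = fixed + service.
{B, C}: #1→C 6, #2→B 4, #3→C 4, #4→C 2, #5→C 6, #6→C 4. Service 26; fixed 8; total 34.
{B, C, D}: service 25 + fixed 10 = 35
{C}: service 32 + fixed 3 = 35
{A, B, C, D}: #1→D 5, #2→B 4, #3→C 4, #4→C 2, #5→C 6, #6→C 4. Service 25; fixed 17; total 42.
(All 15 nonempty subsets were checked; B and C is lowest.)

Open B and C; minimum total cost 34.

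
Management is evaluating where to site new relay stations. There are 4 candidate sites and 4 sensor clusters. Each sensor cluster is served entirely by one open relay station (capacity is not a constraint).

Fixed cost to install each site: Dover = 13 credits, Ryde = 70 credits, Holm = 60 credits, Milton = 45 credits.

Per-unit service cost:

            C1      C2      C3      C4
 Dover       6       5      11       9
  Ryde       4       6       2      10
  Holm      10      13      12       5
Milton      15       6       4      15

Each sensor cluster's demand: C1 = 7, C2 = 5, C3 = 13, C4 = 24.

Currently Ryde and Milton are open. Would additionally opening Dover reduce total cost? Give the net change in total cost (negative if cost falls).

Yes — net change −16 (cost falls by 16).

Current service cost with {Ryde, Milton}: 324.
Adding Dover: each sensor cluster re-picks its cheapest; new service cost 295, saving 29.
Extra fixed cost: 13. Net change = 13 − 29 = -16.
(Totals: 439 → 423.)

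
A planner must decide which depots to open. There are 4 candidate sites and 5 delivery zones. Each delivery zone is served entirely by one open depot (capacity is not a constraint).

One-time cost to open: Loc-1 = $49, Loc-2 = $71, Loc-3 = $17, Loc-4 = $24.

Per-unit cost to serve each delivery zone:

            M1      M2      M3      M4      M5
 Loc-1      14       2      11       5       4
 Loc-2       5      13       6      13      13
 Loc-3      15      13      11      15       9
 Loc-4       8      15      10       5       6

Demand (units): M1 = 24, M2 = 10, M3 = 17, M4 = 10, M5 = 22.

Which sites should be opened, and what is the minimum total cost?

For any fixed open set, each delivery zone goes to its cheapest open site; total = fixed + service.
{Loc-1, Loc-2}: M1→Loc-2 5·24=120, M2→Loc-1 2·10=20, M3→Loc-2 6·17=102, M4→Loc-1 5·10=50, M5→Loc-1 4·22=88. Service 380; fixed 120; total 500.
{Loc-1, Loc-2, Loc-3}: M1→Loc-2 5·24=120, M2→Loc-1 2·10=20, M3→Loc-2 6·17=102, M4→Loc-1 5·10=50, M5→Loc-1 4·22=88. Service 380; fixed 137; total 517.
{Loc-1, Loc-2, Loc-4}: service 380 + fixed 144 = 524
{Loc-1, Loc-2, Loc-3, Loc-4}: service 380 + fixed 161 = 541
No other subset beats 500.

Open Loc-1 and Loc-2; minimum total cost 500.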